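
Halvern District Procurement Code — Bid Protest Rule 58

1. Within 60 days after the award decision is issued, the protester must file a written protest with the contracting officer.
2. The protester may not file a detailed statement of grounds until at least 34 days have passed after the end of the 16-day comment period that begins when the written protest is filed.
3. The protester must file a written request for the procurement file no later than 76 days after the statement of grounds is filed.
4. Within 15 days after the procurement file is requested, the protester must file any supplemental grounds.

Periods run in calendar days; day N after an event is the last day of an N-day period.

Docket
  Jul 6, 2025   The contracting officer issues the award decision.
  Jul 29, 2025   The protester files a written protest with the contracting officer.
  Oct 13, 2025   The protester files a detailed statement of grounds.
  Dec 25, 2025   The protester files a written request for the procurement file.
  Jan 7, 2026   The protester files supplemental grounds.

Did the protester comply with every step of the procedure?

Step 1 — counting 60 days from Jul 6, 2025 (when the award decision is issued) gives a deadline of Sep 4, 2025; Jul 29, 2025 is within that limit.
Step 2 — must wait 34 days from Aug 14, 2025 (end of the 16-day comment period, which began when the written protest is filed on Jul 29, 2025), so not before Sep 17, 2025; done Oct 13, 2025 — permitted.
Step 3 — counting 76 days from Oct 13, 2025 (when the statement of grounds is filed) gives a deadline of Dec 28, 2025; done Dec 25, 2025 — timely.
Step 4 — counting 15 days from Dec 25, 2025 (when the procurement file is requested) gives a deadline of Jan 9, 2026; completed Jan 7, 2026, before the deadline.

Yes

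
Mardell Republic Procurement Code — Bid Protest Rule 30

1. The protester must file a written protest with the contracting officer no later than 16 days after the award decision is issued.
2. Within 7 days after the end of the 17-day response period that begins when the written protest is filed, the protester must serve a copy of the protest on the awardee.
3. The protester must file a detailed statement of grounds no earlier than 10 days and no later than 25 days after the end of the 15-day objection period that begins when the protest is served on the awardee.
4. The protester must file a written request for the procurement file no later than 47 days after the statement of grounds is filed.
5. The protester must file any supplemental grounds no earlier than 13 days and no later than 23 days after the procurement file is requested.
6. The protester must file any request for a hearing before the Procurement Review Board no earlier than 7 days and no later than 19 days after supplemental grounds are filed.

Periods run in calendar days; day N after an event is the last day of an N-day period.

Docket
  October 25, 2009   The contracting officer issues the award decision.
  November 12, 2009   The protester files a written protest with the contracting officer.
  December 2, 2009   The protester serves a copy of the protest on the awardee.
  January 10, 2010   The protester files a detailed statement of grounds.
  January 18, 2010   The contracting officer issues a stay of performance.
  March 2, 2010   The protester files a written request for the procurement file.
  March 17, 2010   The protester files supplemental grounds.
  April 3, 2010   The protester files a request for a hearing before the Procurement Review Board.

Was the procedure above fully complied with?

Step 1 — counting 16 days from October 25, 2009 (when the award decision is issued) gives a deadline of November 10, 2009; done November 12, 2009 — 2 days late.
Later steps need not be reached.

No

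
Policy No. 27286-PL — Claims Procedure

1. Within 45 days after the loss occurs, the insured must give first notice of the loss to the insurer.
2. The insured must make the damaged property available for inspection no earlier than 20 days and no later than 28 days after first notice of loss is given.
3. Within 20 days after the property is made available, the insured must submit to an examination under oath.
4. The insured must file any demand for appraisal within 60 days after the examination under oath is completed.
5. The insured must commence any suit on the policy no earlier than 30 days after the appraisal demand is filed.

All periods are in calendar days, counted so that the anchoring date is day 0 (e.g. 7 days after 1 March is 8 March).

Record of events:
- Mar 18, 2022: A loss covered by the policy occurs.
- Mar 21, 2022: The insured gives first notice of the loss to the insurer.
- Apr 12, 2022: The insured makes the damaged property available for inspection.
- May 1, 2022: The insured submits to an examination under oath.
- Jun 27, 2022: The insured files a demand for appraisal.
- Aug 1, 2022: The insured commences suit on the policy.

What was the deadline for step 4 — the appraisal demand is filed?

Step 4 runs from May 1, 2022, when the examination under oath is completed. 60 days after May 1, 2022 is Jun 30, 2022.

Jun 30, 2022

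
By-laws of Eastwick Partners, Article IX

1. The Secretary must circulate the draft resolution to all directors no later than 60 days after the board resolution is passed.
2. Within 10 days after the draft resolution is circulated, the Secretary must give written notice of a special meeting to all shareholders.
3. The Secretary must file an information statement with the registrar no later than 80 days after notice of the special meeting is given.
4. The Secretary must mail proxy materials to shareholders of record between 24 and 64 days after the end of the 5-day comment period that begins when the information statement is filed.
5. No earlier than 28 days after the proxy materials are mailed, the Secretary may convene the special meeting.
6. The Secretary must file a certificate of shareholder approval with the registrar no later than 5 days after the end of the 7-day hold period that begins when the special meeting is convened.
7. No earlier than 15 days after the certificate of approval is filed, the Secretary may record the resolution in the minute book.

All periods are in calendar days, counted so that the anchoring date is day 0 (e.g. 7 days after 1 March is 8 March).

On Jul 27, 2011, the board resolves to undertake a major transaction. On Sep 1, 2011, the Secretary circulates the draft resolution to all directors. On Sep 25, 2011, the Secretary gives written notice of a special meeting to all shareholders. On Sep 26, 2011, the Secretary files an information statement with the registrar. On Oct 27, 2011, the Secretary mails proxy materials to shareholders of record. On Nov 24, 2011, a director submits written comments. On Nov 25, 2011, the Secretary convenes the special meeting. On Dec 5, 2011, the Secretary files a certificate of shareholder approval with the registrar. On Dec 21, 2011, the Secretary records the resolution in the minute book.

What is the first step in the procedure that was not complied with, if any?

Step 1: 60 days after Jul 27, 2011 (when the board resolution is passed) is Sep 25, 2011; completed Sep 1, 2011, before the deadline.
Step 2: 10 days after Sep 1, 2011 (when the draft resolution is circulated) is Sep 11, 2011; done Sep 25, 2011 — 14 days late.

Step 2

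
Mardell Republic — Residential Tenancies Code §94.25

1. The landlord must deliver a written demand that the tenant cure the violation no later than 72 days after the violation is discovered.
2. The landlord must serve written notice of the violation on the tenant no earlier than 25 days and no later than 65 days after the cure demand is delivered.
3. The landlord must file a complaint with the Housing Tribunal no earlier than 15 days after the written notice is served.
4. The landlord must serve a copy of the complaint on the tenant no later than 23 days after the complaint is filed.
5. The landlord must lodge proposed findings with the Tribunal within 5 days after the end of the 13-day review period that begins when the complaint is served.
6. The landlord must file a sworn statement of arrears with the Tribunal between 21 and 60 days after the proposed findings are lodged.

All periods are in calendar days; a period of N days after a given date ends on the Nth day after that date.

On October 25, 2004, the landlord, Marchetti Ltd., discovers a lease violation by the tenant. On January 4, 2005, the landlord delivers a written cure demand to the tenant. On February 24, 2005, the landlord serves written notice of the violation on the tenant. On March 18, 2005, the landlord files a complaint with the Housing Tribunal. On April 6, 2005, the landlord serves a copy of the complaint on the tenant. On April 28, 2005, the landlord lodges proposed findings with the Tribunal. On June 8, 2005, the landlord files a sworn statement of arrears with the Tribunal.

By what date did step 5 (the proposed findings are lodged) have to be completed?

April 24, 2005

The complaint is served on April 6, 2005; the 13-day review period therefore ends April 19, 2005, and step 5 runs from that date. 5 days after April 19, 2005 is April 24, 2005.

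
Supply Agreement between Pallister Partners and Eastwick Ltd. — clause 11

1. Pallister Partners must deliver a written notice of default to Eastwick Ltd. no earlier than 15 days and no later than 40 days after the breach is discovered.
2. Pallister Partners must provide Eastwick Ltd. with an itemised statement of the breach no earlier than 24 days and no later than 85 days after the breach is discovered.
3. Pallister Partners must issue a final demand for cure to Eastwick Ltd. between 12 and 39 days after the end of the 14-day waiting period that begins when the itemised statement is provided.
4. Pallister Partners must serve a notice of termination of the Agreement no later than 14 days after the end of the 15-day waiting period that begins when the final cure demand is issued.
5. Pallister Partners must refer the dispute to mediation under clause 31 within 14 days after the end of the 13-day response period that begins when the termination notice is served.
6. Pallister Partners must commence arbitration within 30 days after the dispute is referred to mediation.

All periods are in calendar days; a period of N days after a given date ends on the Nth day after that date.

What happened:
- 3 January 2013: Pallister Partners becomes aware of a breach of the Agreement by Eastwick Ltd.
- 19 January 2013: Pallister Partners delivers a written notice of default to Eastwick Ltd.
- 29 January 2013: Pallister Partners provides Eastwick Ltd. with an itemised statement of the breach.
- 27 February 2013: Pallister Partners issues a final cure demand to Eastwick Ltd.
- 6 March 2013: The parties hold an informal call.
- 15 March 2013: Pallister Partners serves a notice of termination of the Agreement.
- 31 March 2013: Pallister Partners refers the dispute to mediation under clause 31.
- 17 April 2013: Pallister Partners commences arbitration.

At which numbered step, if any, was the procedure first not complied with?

Step 1: the window is 15–40 days after 3 January 2013 (when the breach is discovered), so 18 January 2013 through 12 February 2013; done 19 January 2013, which is between those dates.
Step 2: the window is 24–85 days after 3 January 2013 (when the breach is discovered), so 27 January 2013 through 29 March 2013; done 29 January 2013 — within the window.
Step 3: the window is 12–39 days after 12 February 2013 (end of the 14-day waiting period, which began when the itemised statement is provided on 29 January 2013), so 24 February 2013 through 23 March 2013; 27 February 2013 falls inside that range.
Step 4: 14 days after 14 March 2013 (end of the 15-day waiting period, which began when the final cure demand is issued on 27 February 2013) is 28 March 2013; completed 15 March 2013, before the deadline.
Step 5: 14 days after 28 March 2013 (end of the 13-day response period, which began when the termination notice is served on 15 March 2013) is 11 April 2013; completed 31 March 2013, before the deadline.
Step 6: 30 days after 31 March 2013 (when the dispute is referred to mediation) is 30 April 2013; 17 April 2013 is within that limit.

None — every step was satisfied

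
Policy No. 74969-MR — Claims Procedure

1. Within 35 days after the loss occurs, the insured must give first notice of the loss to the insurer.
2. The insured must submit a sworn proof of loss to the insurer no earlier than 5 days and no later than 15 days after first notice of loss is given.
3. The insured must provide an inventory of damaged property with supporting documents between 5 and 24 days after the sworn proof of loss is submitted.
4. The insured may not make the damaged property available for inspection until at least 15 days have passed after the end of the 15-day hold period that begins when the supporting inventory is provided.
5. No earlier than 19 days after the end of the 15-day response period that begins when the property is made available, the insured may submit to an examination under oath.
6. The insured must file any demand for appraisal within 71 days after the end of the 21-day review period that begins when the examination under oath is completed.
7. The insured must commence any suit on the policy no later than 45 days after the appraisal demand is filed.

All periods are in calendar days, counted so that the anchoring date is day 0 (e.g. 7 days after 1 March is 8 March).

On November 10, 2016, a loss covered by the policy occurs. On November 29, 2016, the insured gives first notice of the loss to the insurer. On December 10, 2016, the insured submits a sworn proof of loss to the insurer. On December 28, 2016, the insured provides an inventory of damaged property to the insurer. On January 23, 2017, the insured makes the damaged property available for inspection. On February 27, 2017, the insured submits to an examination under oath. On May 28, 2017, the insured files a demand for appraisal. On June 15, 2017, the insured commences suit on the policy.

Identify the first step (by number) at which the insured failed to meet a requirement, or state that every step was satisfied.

Step 1: 35 days after November 10, 2016 (when the loss occurs) is December 15, 2016; November 29, 2016 is within that limit.
Step 2: the window is 5–15 days after November 29, 2016 (when first notice of loss is given), so December 4, 2016 through December 14, 2016; done December 10, 2016 — within the window.
Step 3: the window is 5–24 days after December 10, 2016 (when the sworn proof of loss is submitted), so December 15, 2016 through January 3, 2017; done December 28, 2016, which is between those dates.
Step 4: the earliest permitted date is 15 days after January 12, 2017 (end of the 15-day hold period, which began when the supporting inventory is provided on December 28, 2016), i.e. January 27, 2017; done January 23, 2017 — 4 days too early.

Step 4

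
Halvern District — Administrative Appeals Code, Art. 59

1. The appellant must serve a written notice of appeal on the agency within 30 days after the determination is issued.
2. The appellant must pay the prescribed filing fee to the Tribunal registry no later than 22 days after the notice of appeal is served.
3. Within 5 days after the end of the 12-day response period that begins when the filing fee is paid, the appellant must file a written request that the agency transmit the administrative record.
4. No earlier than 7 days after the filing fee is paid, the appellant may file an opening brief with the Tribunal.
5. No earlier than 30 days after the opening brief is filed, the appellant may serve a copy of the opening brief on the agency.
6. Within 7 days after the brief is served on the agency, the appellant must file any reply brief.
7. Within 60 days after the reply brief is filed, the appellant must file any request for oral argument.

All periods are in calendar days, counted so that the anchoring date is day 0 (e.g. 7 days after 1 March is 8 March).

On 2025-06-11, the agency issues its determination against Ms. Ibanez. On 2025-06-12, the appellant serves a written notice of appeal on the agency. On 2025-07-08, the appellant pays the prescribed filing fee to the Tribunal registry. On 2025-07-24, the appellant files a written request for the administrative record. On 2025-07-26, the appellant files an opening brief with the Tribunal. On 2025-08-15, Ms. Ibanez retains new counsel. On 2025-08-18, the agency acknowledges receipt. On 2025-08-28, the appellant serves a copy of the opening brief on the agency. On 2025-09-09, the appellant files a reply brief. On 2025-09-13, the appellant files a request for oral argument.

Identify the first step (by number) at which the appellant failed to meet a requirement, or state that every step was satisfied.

Step 2

Step 1 — counting 30 days from 2025-06-11 (when the determination is issued) gives a deadline of 2025-07-11; completed 2025-06-12, before the deadline.
Step 2 — counting 22 days from 2025-06-12 (when the notice of appeal is served) gives a deadline of 2025-07-04; done 2025-07-08 — 4 days late.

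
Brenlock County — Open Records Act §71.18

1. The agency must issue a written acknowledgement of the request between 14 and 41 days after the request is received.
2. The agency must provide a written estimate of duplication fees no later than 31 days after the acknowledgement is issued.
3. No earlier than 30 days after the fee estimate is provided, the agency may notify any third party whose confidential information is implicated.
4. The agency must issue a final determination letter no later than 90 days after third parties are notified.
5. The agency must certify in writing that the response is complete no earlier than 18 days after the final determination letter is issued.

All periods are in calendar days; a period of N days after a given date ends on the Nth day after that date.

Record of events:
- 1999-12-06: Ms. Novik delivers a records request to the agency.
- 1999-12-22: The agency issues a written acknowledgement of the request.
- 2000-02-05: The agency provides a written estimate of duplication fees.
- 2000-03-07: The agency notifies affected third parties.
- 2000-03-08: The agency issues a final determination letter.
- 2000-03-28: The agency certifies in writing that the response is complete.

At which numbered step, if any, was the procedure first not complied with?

Step 1: the window is 14–41 days after 1999-12-06 (when the request is received), so 1999-12-20 through 2000-01-16; 1999-12-22 falls inside that range.
Step 2: 31 days after 1999-12-22 (when the acknowledgement is issued) is 2000-01-22; done 2000-02-05 — 14 days late.

Step 2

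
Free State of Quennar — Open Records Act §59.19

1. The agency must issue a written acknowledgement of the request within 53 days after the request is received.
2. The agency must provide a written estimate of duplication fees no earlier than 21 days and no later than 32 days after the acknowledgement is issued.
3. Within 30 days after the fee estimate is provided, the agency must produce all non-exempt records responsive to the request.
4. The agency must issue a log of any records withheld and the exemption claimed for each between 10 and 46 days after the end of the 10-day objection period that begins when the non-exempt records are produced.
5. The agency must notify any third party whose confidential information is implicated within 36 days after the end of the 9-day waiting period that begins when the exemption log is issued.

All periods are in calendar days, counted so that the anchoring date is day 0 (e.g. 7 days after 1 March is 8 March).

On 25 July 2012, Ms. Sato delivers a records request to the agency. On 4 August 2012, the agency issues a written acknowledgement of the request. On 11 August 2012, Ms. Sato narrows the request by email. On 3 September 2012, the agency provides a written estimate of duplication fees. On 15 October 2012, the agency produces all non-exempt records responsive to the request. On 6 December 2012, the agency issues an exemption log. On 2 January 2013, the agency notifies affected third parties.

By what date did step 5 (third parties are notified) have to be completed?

The exemption log is issued on 6 December 2012; the 9-day waiting period therefore ends 15 December 2012, and step 5 runs from that date. 36 days after 15 December 2012 is 20 January 2013.

20 January 2013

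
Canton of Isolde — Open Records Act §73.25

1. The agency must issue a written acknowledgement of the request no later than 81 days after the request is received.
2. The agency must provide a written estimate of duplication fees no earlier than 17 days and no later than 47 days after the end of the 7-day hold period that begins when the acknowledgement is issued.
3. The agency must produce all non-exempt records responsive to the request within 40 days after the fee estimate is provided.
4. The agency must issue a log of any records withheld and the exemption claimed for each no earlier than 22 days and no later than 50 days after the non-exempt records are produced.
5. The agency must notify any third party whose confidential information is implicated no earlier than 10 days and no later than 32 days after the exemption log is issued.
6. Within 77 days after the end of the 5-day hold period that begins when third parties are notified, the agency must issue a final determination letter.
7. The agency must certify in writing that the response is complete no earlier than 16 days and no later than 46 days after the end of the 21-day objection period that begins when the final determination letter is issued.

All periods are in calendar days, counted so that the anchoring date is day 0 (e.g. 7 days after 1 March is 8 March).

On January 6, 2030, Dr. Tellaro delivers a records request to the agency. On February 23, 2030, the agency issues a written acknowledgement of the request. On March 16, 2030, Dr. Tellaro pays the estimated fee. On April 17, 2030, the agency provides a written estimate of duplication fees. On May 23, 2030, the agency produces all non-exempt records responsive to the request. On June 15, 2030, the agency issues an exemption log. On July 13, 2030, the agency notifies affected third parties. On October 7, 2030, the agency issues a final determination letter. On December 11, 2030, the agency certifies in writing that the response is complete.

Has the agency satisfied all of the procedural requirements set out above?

No

Step 1 — counting 81 days from January 6, 2030 (when the request is received) gives a deadline of March 28, 2030; done February 23, 2030 — timely.
Step 2 — 17 and 47 days from March 2, 2030 (end of the 7-day hold period, which began when the acknowledgement is issued on February 23, 2030) are March 19, 2030 and April 18, 2030 respectively; done April 17, 2030, which is between those dates.
Step 3 — counting 40 days from April 17, 2030 (when the fee estimate is provided) gives a deadline of May 27, 2030; done May 23, 2030 — timely.
Step 4 — 22 and 50 days from May 23, 2030 (when the non-exempt records are produced) are June 14, 2030 and July 12, 2030 respectively; done June 15, 2030, which is between those dates.
Step 5 — 10 and 32 days from June 15, 2030 (when the exemption log is issued) are June 25, 2030 and July 17, 2030 respectively; done July 13, 2030 — within the window.
Step 6 — counting 77 days from July 18, 2030 (end of the 5-day hold period, which began when third parties are notified on July 13, 2030) gives a deadline of October 3, 2030; done October 7, 2030 — 4 days late.
That is the first point of non-compliance.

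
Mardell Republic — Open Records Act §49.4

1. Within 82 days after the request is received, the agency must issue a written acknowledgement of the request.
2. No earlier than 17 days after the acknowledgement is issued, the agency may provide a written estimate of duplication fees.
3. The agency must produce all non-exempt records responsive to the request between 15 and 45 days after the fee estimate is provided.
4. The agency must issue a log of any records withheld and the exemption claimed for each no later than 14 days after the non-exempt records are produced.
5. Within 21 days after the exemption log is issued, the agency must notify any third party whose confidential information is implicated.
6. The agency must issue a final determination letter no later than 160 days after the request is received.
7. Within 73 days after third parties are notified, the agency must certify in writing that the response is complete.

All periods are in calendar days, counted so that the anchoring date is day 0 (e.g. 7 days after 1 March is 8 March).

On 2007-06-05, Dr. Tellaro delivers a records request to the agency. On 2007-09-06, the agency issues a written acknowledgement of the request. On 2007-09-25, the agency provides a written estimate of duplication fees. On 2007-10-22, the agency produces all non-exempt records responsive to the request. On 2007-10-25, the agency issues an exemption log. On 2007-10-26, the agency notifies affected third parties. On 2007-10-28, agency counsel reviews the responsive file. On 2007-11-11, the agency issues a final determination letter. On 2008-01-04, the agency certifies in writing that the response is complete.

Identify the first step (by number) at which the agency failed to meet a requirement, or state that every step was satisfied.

Step 1

Step 1: 82 days after 2007-06-05 (when the request is received) is 2007-08-26; 2007-09-06 misses that deadline by 11 days.
That is the first point of non-compliance.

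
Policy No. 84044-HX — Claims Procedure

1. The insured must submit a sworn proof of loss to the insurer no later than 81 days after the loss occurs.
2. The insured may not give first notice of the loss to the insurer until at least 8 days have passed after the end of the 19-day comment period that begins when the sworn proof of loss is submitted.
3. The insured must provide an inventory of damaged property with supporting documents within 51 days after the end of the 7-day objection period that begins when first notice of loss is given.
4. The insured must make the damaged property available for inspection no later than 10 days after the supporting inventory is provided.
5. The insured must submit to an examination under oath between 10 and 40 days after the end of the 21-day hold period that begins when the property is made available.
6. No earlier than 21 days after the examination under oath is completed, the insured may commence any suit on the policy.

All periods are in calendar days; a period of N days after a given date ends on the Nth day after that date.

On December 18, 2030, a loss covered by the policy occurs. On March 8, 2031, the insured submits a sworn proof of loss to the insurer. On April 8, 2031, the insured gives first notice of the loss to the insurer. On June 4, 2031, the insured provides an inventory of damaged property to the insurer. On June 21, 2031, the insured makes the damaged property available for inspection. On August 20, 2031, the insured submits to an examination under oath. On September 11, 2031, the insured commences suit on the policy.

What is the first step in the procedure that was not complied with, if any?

Step 4

(1) due by December 18, 2030 + 81 days = March 9, 2031; March 8, 2031 is within that limit.
(2) permitted from March 27, 2031 + 8 days = April 4, 2031 onward; done April 8, 2031, after the minimum wait.
(3) due by April 15, 2031 + 51 days = June 5, 2031; completed June 4, 2031, before the deadline.
(4) due by June 4, 2031 + 10 days = June 14, 2031; not done until June 21, 2031, 7 days after the deadline.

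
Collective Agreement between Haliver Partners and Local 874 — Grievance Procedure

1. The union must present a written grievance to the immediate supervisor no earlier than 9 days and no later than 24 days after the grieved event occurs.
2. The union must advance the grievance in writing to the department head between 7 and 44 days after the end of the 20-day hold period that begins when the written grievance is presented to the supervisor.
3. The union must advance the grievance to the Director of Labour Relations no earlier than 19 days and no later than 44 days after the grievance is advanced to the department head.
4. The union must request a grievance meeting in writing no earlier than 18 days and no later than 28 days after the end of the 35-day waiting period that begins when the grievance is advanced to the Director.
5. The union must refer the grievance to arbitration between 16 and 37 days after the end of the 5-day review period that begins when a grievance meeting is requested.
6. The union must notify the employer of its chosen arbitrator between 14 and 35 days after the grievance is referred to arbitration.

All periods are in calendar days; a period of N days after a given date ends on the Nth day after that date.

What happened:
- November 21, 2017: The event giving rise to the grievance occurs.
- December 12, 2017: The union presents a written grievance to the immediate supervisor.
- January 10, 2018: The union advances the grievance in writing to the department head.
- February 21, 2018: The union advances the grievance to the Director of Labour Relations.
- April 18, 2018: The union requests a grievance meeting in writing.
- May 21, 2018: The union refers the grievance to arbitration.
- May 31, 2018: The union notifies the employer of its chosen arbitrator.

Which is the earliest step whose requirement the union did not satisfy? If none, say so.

Step 1 — 9 and 24 days from November 21, 2017 (when the grieved event occurs) are November 30, 2017 and December 15, 2017 respectively; done December 12, 2017 — within the window.
Step 2 — 7 and 44 days from January 1, 2018 (end of the 20-day hold period, which began when the written grievance is presented to the supervisor on December 12, 2017) are January 8, 2018 and February 14, 2018 respectively; January 10, 2018 falls inside that range.
Step 3 — 19 and 44 days from January 10, 2018 (when the grievance is advanced to the department head) are January 29, 2018 and February 23, 2018 respectively; February 21, 2018 falls inside that range.
Step 4 — 18 and 28 days from March 28, 2018 (end of the 35-day waiting period, which began when the grievance is advanced to the Director on February 21, 2018) are April 15, 2018 and April 25, 2018 respectively; April 18, 2018 falls inside that range.
Step 5 — 16 and 37 days from April 23, 2018 (end of the 5-day review period, which began when a grievance meeting is requested on April 18, 2018) are May 9, 2018 and May 30, 2018 respectively; done May 21, 2018, which is between those dates.
Step 6 — 14 and 35 days from May 21, 2018 (when the grievance is referred to arbitration) are June 4, 2018 and June 25, 2018 respectively; May 31, 2018 is 4 days too early.
No need to go further; step 6 was not satisfied.

Step 6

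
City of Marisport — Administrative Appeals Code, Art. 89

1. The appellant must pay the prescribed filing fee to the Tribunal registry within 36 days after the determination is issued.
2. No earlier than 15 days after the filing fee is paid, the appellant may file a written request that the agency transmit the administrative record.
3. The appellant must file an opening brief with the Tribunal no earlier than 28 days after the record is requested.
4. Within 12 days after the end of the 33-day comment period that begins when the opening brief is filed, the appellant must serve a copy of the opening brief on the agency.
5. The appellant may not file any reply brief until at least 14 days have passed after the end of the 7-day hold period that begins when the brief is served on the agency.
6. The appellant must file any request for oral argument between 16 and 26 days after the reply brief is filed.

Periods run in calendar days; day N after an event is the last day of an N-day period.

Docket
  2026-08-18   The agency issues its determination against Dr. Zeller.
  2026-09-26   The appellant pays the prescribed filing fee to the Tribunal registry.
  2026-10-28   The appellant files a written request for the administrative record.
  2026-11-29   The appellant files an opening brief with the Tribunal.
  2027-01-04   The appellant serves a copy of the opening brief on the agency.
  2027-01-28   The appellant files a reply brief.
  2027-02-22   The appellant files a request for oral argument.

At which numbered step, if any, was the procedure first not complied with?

Step 1 — counting 36 days from 2026-08-18 (when the determination is issued) gives a deadline of 2026-09-23; done 2026-09-26 — 3 days late.

Step 1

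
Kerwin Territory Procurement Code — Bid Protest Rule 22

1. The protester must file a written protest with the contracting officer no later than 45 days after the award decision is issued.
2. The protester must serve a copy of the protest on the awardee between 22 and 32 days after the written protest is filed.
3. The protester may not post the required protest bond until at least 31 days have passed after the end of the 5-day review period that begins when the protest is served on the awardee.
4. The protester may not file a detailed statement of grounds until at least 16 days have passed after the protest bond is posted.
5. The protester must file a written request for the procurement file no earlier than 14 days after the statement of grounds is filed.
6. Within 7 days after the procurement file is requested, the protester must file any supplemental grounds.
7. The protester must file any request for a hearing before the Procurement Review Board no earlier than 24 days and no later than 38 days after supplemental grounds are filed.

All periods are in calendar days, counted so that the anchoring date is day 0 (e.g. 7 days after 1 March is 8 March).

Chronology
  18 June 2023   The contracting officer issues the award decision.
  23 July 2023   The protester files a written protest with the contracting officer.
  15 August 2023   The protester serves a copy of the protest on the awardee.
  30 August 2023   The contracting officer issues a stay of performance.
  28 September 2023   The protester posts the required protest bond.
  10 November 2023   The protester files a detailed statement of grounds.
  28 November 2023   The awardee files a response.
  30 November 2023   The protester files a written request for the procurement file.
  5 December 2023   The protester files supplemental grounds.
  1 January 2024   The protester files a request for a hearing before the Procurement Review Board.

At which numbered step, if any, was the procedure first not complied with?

Step 1: 45 days after 18 June 2023 (when the award decision is issued) is 2 August 2023; completed 23 July 2023, before the deadline.
Step 2: the window is 22–32 days after 23 July 2023 (when the written protest is filed), so 14 August 2023 through 24 August 2023; done 15 August 2023 — within the window.
Step 3: the earliest permitted date is 31 days after 20 August 2023 (end of the 5-day review period, which began when the protest is served on the awardee on 15 August 2023), i.e. 20 September 2023; done 28 September 2023, after the minimum wait.
Step 4: the earliest permitted date is 16 days after 28 September 2023 (when the protest bond is posted), i.e. 14 October 2023; 10 November 2023 is on or after that date.
Step 5: the earliest permitted date is 14 days after 10 November 2023 (when the statement of grounds is filed), i.e. 24 November 2023; done 30 November 2023, after the minimum wait.
Step 6: 7 days after 30 November 2023 (when the procurement file is requested) is 7 December 2023; done 5 December 2023 — timely.
Step 7: the window is 24–38 days after 5 December 2023 (when supplemental grounds are filed), so 29 December 2023 through 12 January 2024; done 1 January 2024 — within the window.

None — every step was satisfied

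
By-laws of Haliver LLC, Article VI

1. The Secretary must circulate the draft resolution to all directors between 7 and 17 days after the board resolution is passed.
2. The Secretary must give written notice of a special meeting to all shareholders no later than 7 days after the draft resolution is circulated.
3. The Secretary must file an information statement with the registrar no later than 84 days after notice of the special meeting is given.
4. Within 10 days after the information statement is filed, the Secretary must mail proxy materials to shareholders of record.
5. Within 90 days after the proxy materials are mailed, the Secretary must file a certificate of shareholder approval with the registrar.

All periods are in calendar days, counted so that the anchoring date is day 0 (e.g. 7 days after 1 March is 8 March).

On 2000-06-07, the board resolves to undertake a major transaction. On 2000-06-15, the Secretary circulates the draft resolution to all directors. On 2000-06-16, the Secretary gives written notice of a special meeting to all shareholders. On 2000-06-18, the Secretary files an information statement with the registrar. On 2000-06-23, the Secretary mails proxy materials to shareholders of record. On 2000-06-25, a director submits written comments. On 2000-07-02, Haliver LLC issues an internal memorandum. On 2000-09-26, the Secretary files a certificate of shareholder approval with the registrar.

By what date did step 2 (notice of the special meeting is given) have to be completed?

2000-06-22

Step 2 runs from 2000-06-15, when the draft resolution is circulated. 7 days after 2000-06-15 is 2000-06-22.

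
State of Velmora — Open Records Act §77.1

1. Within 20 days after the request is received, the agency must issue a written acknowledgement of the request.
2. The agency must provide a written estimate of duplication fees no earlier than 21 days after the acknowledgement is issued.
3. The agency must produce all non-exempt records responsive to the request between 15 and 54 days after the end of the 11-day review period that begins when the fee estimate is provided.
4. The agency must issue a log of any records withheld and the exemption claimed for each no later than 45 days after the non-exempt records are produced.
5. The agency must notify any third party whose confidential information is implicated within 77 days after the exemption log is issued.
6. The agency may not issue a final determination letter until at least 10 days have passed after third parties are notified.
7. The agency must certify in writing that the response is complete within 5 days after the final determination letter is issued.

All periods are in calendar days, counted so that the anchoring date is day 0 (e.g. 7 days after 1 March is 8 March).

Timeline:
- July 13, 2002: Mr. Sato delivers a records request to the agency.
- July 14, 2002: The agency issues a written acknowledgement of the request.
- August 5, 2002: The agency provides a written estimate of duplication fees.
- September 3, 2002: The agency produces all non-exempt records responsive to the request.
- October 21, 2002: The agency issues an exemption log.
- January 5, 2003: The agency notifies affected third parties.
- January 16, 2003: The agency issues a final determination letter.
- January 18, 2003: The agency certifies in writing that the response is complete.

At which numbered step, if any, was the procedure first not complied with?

Step 4

Step 1 — counting 20 days from July 13, 2002 (when the request is received) gives a deadline of August 2, 2002; done July 14, 2002 — timely.
Step 2 — must wait 21 days from July 14, 2002 (when the acknowledgement is issued), so not before August 4, 2002; done August 5, 2002, after the minimum wait.
Step 3 — 15 and 54 days from August 16, 2002 (end of the 11-day review period, which began when the fee estimate is provided on August 5, 2002) are August 31, 2002 and October 9, 2002 respectively; done September 3, 2002 — within the window.
Step 4 — counting 45 days from September 3, 2002 (when the non-exempt records are produced) gives a deadline of October 18, 2002; October 21, 2002 misses that deadline by 3 days.
The procedure was therefore not followed at step 4.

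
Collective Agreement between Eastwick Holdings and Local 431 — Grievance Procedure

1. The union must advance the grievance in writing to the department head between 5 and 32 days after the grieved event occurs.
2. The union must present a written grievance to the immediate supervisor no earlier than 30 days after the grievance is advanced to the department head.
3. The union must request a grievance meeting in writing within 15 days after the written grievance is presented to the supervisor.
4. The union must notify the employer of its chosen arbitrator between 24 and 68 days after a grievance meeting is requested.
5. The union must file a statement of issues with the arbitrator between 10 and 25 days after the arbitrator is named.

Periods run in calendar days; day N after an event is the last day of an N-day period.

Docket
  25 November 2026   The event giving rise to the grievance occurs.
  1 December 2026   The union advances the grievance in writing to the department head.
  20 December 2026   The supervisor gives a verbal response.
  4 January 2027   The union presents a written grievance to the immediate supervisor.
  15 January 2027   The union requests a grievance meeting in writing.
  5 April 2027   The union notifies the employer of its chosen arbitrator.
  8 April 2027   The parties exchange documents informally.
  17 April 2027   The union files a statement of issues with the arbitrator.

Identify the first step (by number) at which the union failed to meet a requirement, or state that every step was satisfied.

(1) the permitted window runs from 25 November 2026 + 5 = 30 November 2026 to 25 November 2026 + 32 = 27 December 2026; done 1 December 2026, which is between those dates.
(2) permitted from 1 December 2026 + 30 days = 31 December 2026 onward; 4 January 2027 is on or after that date.
(3) due by 4 January 2027 + 15 days = 19 January 2027; 15 January 2027 is within that limit.
(4) the permitted window runs from 15 January 2027 + 24 = 8 February 2027 to 15 January 2027 + 68 = 24 March 2027; done 5 April 2027 — 12 days after the window closed.
The procedure was therefore not followed at step 4.

Step 4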